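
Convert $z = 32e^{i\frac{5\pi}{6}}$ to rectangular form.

a = r cos θ = 32 * -sqrt(3)/2 = -16*sqrt(3)
b = r sin θ = 32 * 1/2 = 16
z = -16*sqrt(3) + 16i


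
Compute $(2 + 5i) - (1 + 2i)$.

(2 - 1) + (5 - 2)i = 1 + 3i


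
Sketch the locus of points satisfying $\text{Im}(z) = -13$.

Im(z) = y where z = x + yi; the equation y = -13 is satisfied by all points with that y-coordinate
Locus: Horizontal line y = -13


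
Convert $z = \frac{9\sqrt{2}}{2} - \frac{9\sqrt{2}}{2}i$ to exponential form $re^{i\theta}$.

r = |z| = sqrt((9*sqrt(2)/2)^2 + (-9*sqrt(2)/2)^2) = sqrt(81/2 + 81/2) = sqrt(81) = 9
θ = arctan(b/a) = arctan(-6.364/6.364) (quadrant-adjusted) = -45° = -π/4
z = 9e^(-i*π/4)


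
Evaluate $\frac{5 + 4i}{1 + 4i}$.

Multiply numerator and denominator by conjugate (1 - 4i):
= (5 + 4i)(1 - 4i) / (1^2 + 4^2)
= (21 - 16i) / 17
= 21/17 - (16/17)i


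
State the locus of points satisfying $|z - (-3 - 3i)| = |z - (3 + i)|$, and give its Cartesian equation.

|z - z1| = |z - z2| means z is equidistant from z1 and z2,
i.e. the perpendicular bisector of the segment from (-3, -3) to (3, 1) (midpoint (0, -1)).
With z = x + yi, square both sides:
(x - (-3))^2 + (y - (-3))^2 = (x - 3)^2 + (y - 1)^2
The x^2 and y^2 terms cancel: 12x + 8y = 10 - 18 = -8
Simplify: 3x + 2y = -2
Locus: Perpendicular bisector of the segment from (-3, -3) to (3, 1): the line 3x + 2y = -2


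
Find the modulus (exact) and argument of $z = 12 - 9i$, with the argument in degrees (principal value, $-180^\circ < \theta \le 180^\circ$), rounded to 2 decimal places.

|z| = sqrt(12^2 + (-9)^2) = 15
arg(z) = arctan(b/a) = arctan(-9/12) (quadrant-adjusted) = -36.87°


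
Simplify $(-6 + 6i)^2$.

(a + bi)^2 = a^2 - b^2 + 2abi
= (-6)^2 - 6^2 + 2*(-6)*6i
= -72i


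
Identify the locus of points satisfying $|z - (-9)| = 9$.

|z - z0| = r describes a circle centered at z0 with radius r
Here z0 = -9 and r = 9
Locus: Circle centered at (-9, 0) with radius 9


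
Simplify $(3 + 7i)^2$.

(a + bi)^2 = a^2 - b^2 + 2abi
= 3^2 - 7^2 + 2*3*7i
= -40 + 42i


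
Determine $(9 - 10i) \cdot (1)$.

(a1*a2 - b1*b2) + (a1*b2 + b1*a2)i
= (9 - 0) + (0 + (-10))i
= 9 - 10i


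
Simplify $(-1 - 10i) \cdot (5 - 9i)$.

(a1*a2 - b1*b2) + (a1*b2 + b1*a2)i
= (-5 - 90) + (9 + (-50))i
= -95 - 41i


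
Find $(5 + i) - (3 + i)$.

(5 - 3) + (1 - 1)i = 2


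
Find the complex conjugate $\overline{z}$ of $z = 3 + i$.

If z = a + bi, then conjugate(z) = a - bi
conjugate(3 + i) = 3 - i


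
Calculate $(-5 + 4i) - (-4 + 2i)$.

(-5 - (-4)) + (4 - 2)i = -1 + 2i


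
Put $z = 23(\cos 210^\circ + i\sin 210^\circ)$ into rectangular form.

a = r cos θ = 23 * -sqrt(3)/2 = -23*sqrt(3)/2
b = r sin θ = 23 * -1/2 = -23/2
z = -23*sqrt(3)/2 - (23/2)i


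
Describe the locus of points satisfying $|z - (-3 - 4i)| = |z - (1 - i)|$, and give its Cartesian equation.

|z - z1| = |z - z2| means z is equidistant from z1 and z2,
i.e. the perpendicular bisector of the segment from (-3, -4) to (1, -1) (midpoint (-1, -5/2)).
With z = x + yi, square both sides:
(x - (-3))^2 + (y - (-4))^2 = (x - 1)^2 + (y - (-1))^2
The x^2 and y^2 terms cancel: 8x + 6y = 2 - 25 = -23
Simplify: 8x + 6y = -23
Locus: Perpendicular bisector of the segment from (-3, -4) to (1, -1): the line 8x + 6y = -23


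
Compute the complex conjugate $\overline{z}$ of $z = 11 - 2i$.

If z = a + bi, then conjugate(z) = a - bi
conjugate(11 - 2i) = 11 + 2i


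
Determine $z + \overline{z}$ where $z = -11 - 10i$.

z + conjugate(z) = (a + bi) + (a - bi) = 2a
= 2 * (-11) = -22


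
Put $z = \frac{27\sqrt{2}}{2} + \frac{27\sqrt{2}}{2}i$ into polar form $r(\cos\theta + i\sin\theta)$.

r = |z| = sqrt(a^2 + b^2) = sqrt((27*sqrt(2)/2)^2 + (27*sqrt(2)/2)^2) = sqrt(729/2 + 729/2) = sqrt(729) = 27
θ = arctan(b/a) = arctan(19.0919/19.0919) (quadrant-adjusted) = 45°
z = 27(cos 45° + i sin 45°)


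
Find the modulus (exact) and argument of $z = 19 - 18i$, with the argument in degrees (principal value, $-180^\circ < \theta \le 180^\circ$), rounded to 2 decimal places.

|z| = sqrt(19^2 + (-18)^2) = sqrt(685)
arg(z) = arctan(b/a) = arctan(-18/19) (quadrant-adjusted) = -43.45°


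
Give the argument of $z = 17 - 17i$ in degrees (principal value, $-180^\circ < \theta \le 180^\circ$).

θ = arctan(b/a) = arctan(-17/17) (quadrant-adjusted) = -45°


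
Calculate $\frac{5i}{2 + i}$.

Multiply numerator and denominator by conjugate (2 - i):
= (5i)(2 - i) / (2^2 + 1^2)
= (5 + 10i) / 5
= 1 + 2i


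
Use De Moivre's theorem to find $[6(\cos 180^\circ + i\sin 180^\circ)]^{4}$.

By De Moivre: z^n = r^n(cos(nθ) + i sin(nθ))
= 6^4(cos(4*180°) + i sin(4*180°))
= 1296(cos 0° + i sin 0°)
= 1296


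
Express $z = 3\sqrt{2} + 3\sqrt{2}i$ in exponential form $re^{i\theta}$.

r = |z| = sqrt((3*sqrt(2))^2 + (3*sqrt(2))^2) = sqrt(18 + 18) = sqrt(36) = 6
θ = arctan(b/a) = arctan(4.2426/4.2426) (quadrant-adjusted) = 45° = π/4
z = 6e^(i*π/4)


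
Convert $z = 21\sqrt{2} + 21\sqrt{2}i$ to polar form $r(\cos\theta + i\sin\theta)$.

r = |z| = sqrt(a^2 + b^2) = sqrt((21*sqrt(2))^2 + (21*sqrt(2))^2) = sqrt(882 + 882) = sqrt(1764) = 42
θ = arctan(b/a) = arctan(29.6985/29.6985) (quadrant-adjusted) = 45°
z = 42(cos 45° + i sin 45°)


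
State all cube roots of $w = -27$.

|w| = 27, arg(w) = 180°
Root modulus = 27^(1/3) = 3
Root arguments: θ_k = (180° + 360°k)/3 for k = 0, 1, ..., 2
Roots: 3/2 + (3*sqrt(3)/2)i, -3, 3/2 - (3*sqrt(3)/2)i


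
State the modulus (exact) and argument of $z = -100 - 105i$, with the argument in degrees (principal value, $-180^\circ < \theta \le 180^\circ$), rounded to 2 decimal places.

|z| = sqrt((-100)^2 + (-105)^2) = 145
arg(z) = arctan(b/a) = arctan(-105/-100) (quadrant-adjusted) = -133.60°


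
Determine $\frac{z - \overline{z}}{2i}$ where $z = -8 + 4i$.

z - conjugate(z) = 2bi
(z - conjugate(z))/(2i) = 2bi/(2i) = b = 4


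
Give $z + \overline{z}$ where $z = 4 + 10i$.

z + conjugate(z) = (a + bi) + (a - bi) = 2a
= 2 * 4 = 8


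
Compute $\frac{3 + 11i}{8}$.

Divisor is real, so divide each part by 8:
= 3/8 + (11/8)i


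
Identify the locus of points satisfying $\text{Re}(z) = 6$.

Re(z) = x where z = x + yi; the equation x = 6 is satisfied by all points with that x-coordinate
Locus: Vertical line x = 6


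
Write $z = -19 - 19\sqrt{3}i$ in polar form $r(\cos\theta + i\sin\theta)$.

r = |z| = sqrt(a^2 + b^2) = sqrt((-19)^2 + (-19*sqrt(3))^2) = sqrt(361 + 1083) = sqrt(1444) = 38
θ = arctan(b/a) = arctan(-32.909/-19) (quadrant-adjusted) = 240°
z = 38(cos 240° + i sin 240°)


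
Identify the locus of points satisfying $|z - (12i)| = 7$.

|z - z0| = r describes a circle centered at z0 with radius r
Here z0 = 12i and r = 7
Locus: Circle centered at (0, 12) with radius 7


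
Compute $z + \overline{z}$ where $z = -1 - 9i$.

z + conjugate(z) = (a + bi) + (a - bi) = 2a
= 2 * (-1) = -2


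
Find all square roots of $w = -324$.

|w| = 324, arg(w) = 180°
Root modulus = 324^(1/2) = 18
Root arguments: θ_k = (180° + 360°k)/2 for k = 0, 1, ..., 1
Roots: 18i, -18i


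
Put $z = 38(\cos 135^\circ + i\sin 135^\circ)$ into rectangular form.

a = r cos θ = 38 * -sqrt(2)/2 = -19*sqrt(2)
b = r sin θ = 38 * sqrt(2)/2 = 19*sqrt(2)
z = -19*sqrt(2) + 19*sqrt(2)i


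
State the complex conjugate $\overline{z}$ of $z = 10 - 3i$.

If z = a + bi, then conjugate(z) = a - bi
conjugate(10 - 3i) = 10 + 3i


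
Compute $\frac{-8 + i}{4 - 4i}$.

Multiply numerator and denominator by conjugate (4 + 4i):
= (-8 + i)(4 + 4i) / (4^2 + (-4)^2)
= (-36 - 28i) / 32
Divide through by 4: (-9 - 7i) / 8
= -9/8 - (7/8)i


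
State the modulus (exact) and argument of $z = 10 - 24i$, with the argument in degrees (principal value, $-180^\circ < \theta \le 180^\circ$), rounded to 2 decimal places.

|z| = sqrt(10^2 + (-24)^2) = 26
arg(z) = arctan(b/a) = arctan(-24/10) (quadrant-adjusted) = -67.38°


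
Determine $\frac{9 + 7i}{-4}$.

Divisor is real, so divide each part by -4:
= -9/4 - (7/4)i


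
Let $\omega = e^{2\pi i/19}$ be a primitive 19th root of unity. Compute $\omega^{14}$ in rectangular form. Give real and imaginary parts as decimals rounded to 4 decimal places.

ω^14 = e^(2πi·14/19) = e^(i·28π/19)
= cos(28π/19) + i sin(28π/19)
= -0.0826 - 0.9966i


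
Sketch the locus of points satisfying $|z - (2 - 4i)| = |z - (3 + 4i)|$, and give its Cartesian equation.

|z - z1| = |z - z2| means z is equidistant from z1 and z2,
i.e. the perpendicular bisector of the segment from (2, -4) to (3, 4) (midpoint (5/2, 0)).
With z = x + yi, square both sides:
(x - 2)^2 + (y - (-4))^2 = (x - 3)^2 + (y - 4)^2
The x^2 and y^2 terms cancel: 2x + 16y = 25 - 20 = 5
Simplify: 2x + 16y = 5
Locus: Perpendicular bisector of the segment from (2, -4) to (3, 4): the line 2x + 16y = 5


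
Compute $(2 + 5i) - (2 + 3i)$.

(2 - 2) + (5 - 3)i = 2i


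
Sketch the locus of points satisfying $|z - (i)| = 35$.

|z - z0| = r describes a circle centered at z0 with radius r
Here z0 = i and r = 35
Locus: Circle centered at (0, 1) with radius 35


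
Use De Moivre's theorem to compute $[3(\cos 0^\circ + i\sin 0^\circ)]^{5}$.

By De Moivre: z^n = r^n(cos(nθ) + i sin(nθ))
= 3^5(cos(5*0°) + i sin(5*0°))
= 243(cos 0° + i sin 0°)
= 243


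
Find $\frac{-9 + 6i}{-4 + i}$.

Multiply numerator and denominator by conjugate (-4 - i):
= (-9 + 6i)(-4 - i) / ((-4)^2 + 1^2)
= (42 - 15i) / 17
= 42/17 - (15/17)i


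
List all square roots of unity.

ω_k = e^(2πik/2) = cos(2πk/2) + i sin(2πk/2) for k = 0, 1, ..., 1
Roots: 1, -1


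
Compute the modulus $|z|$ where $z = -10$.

|z| = sqrt(a^2 + b^2) = sqrt((-10)^2 + 0^2) = sqrt(100) = 10


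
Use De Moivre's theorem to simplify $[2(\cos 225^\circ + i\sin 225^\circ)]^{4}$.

By De Moivre: z^n = r^n(cos(nθ) + i sin(nθ))
= 2^4(cos(4*225°) + i sin(4*225°))
= 16(cos 180° + i sin 180°)
= -16


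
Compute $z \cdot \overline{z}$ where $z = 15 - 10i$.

z * conjugate(z) = |z|^2 = a^2 + b^2
= 15^2 + (-10)^2 = 325


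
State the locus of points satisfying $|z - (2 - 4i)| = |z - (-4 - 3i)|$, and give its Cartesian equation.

|z - z1| = |z - z2| means z is equidistant from z1 and z2,
i.e. the perpendicular bisector of the segment from (2, -4) to (-4, -3) (midpoint (-1, -7/2)).
With z = x + yi, square both sides:
(x - 2)^2 + (y - (-4))^2 = (x - (-4))^2 + (y - (-3))^2
The x^2 and y^2 terms cancel: -12x + 2y = 25 - 20 = 5
Simplify: 12x - 2y = -5
Locus: Perpendicular bisector of the segment from (2, -4) to (-4, -3): the line 12x - 2y = -5


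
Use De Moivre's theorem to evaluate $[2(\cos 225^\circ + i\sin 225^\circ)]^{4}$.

By De Moivre: z^n = r^n(cos(nθ) + i sin(nθ))
= 2^4(cos(4*225°) + i sin(4*225°))
= 16(cos 180° + i sin 180°)
= -16


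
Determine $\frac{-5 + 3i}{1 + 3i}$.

Multiply numerator and denominator by conjugate (1 - 3i):
= (-5 + 3i)(1 - 3i) / (1^2 + 3^2)
= (4 + 18i) / 10
Divide through by 2: (2 + 9i) / 5
= 2/5 + (9/5)i


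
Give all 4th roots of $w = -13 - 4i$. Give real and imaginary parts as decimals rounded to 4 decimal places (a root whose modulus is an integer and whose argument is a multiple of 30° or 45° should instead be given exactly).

|w| = sqrt(185) ≈ 13.601471, arg(w) ≈ 197.102729°
Root modulus = sqrt(185)^(1/4) ≈ 1.920421
Root arguments: θ_k = (arg(w) + 360°k)/4 for k = 0, 1, ..., 3
Compute each root as (root modulus)(cos θ_k + i sin θ_k) using full-precision intermediates, then round to 4 decimal places.
Roots: 1.2529 + 1.4554i, -1.4554 + 1.2529i, -1.2529 - 1.4554i, 1.4554 - 1.2529i


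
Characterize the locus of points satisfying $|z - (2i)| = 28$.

|z - z0| = r describes a circle centered at z0 with radius r
Here z0 = 2i and r = 28
Locus: Circle centered at (0, 2) with radius 28


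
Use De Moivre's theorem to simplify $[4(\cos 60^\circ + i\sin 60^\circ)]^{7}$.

By De Moivre: z^n = r^n(cos(nθ) + i sin(nθ))
= 4^7(cos(7*60°) + i sin(7*60°))
= 16384(cos 60° + i sin 60°)
= 8192 + 8192*sqrt(3)i


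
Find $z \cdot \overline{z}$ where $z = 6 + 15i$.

z * conjugate(z) = |z|^2 = a^2 + b^2
= 6^2 + 15^2 = 261


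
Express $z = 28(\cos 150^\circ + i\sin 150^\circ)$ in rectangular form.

a = r cos θ = 28 * -sqrt(3)/2 = -14*sqrt(3)
b = r sin θ = 28 * 1/2 = 14
z = -14*sqrt(3) + 14i


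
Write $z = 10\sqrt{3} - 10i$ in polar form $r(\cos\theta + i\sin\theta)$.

r = |z| = sqrt(a^2 + b^2) = sqrt((10*sqrt(3))^2 + (-10)^2) = sqrt(300 + 100) = sqrt(400) = 20
θ = arctan(b/a) = arctan(-10/17.3205) (quadrant-adjusted) = 330°
z = 20(cos 330° + i sin 330°)


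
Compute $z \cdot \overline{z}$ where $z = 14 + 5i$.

z * conjugate(z) = |z|^2 = a^2 + b^2
= 14^2 + 5^2 = 221


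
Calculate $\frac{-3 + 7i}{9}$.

Divisor is real, so divide each part by 9:
= -1/3 + (7/9)i


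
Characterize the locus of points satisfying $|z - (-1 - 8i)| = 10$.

|z - z0| = r describes a circle centered at z0 with radius r
Here z0 = -1 - 8i and r = 10
Locus: Circle centered at (-1, -8) with radius 10


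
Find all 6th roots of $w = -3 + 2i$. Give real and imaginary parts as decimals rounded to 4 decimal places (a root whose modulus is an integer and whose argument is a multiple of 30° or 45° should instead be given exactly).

|w| = sqrt(13) ≈ 3.605551, arg(w) ≈ 146.309932°
Root modulus = sqrt(13)^(1/6) ≈ 1.238308
Root arguments: θ_k = (arg(w) + 360°k)/6 for k = 0, 1, ..., 5
Compute each root as (root modulus)(cos θ_k + i sin θ_k) using full-precision intermediates, then round to 4 decimal places.
Roots: 1.1278 + 0.5113i, 0.1212 + 1.2324i, -1.0067 + 0.7211i, -1.1278 - 0.5113i, -0.1212 - 1.2324i, 1.0067 - 0.7211i


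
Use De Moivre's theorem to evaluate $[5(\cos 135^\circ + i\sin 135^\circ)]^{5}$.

By De Moivre: z^n = r^n(cos(nθ) + i sin(nθ))
= 5^5(cos(5*135°) + i sin(5*135°))
= 3125(cos 315° + i sin 315°)
= 3125*sqrt(2)/2 - (3125*sqrt(2)/2)i


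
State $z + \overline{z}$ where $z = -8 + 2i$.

z + conjugate(z) = (a + bi) + (a - bi) = 2a
= 2 * (-8) = -16


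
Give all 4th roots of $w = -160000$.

|w| = 160000, arg(w) = 180°
Root modulus = 160000^(1/4) = 20
Root arguments: θ_k = (180° + 360°k)/4 for k = 0, 1, ..., 3
Roots: 10*sqrt(2) + 10*sqrt(2)i, -10*sqrt(2) + 10*sqrt(2)i, -10*sqrt(2) - 10*sqrt(2)i, 10*sqrt(2) - 10*sqrt(2)i


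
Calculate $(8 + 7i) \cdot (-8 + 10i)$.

(a1*a2 - b1*b2) + (a1*b2 + b1*a2)i
= (-64 - 70) + (80 + (-56))i
= -134 + 24i


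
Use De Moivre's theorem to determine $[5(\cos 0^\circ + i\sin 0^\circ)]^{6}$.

By De Moivre: z^n = r^n(cos(nθ) + i sin(nθ))
= 5^6(cos(6*0°) + i sin(6*0°))
= 15625(cos 0° + i sin 0°)
= 15625


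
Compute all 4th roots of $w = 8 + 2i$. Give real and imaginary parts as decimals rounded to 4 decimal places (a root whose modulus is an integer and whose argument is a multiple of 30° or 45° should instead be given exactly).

|w| = sqrt(68) ≈ 8.246211, arg(w) ≈ 14.036243°
Root modulus = sqrt(68)^(1/4) ≈ 1.694586
Root arguments: θ_k = (arg(w) + 360°k)/4 for k = 0, 1, ..., 3
Compute each root as (root modulus)(cos θ_k + i sin θ_k) using full-precision intermediates, then round to 4 decimal places.
Roots: 1.6914 + 0.1037i, -0.1037 + 1.6914i, -1.6914 - 0.1037i, 0.1037 - 1.6914i


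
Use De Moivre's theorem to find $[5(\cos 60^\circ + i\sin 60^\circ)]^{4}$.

By De Moivre: z^n = r^n(cos(nθ) + i sin(nθ))
= 5^4(cos(4*60°) + i sin(4*60°))
= 625(cos 240° + i sin 240°)
= -625/2 - (625*sqrt(3)/2)i


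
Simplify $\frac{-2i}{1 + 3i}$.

Multiply numerator and denominator by conjugate (1 - 3i):
= (-2i)(1 - 3i) / (1^2 + 3^2)
= (-6 - 2i) / 10
Divide through by 2: (-3 - i) / 5
= -3/5 - (1/5)i


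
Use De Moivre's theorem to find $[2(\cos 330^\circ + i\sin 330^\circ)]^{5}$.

By De Moivre: z^n = r^n(cos(nθ) + i sin(nθ))
= 2^5(cos(5*330°) + i sin(5*330°))
= 32(cos 210° + i sin 210°)
= -16*sqrt(3) - 16i


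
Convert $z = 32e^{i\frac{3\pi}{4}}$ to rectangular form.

a = r cos θ = 32 * -sqrt(2)/2 = -16*sqrt(2)
b = r sin θ = 32 * sqrt(2)/2 = 16*sqrt(2)
z = -16*sqrt(2) + 16*sqrt(2)i


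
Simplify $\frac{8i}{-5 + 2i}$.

Multiply numerator and denominator by conjugate (-5 - 2i):
= (8i)(-5 - 2i) / ((-5)^2 + 2^2)
= (16 - 40i) / 29
= 16/29 - (40/29)i


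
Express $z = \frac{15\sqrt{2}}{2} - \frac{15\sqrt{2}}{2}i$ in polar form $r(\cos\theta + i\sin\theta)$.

r = |z| = sqrt(a^2 + b^2) = sqrt((15*sqrt(2)/2)^2 + (-15*sqrt(2)/2)^2) = sqrt(225/2 + 225/2) = sqrt(225) = 15
θ = arctan(b/a) = arctan(-10.6066/10.6066) (quadrant-adjusted) = 315°
z = 15(cos 315° + i sin 315°)


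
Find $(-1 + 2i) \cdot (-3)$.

(a1*a2 - b1*b2) + (a1*b2 + b1*a2)i
= (3 - 0) + (0 + (-6))i
= 3 - 6i


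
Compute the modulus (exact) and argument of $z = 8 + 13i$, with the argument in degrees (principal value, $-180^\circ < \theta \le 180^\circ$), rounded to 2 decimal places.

|z| = sqrt(8^2 + 13^2) = sqrt(233)
arg(z) = arctan(b/a) = arctan(13/8) (quadrant-adjusted) = 58.39°


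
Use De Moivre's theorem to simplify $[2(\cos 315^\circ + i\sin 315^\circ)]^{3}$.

By De Moivre: z^n = r^n(cos(nθ) + i sin(nθ))
= 2^3(cos(3*315°) + i sin(3*315°))
= 8(cos 225° + i sin 225°)
= -4*sqrt(2) - 4*sqrt(2)i


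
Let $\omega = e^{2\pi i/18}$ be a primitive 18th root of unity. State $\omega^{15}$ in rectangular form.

ω^15 = e^(2πi·15/18) = e^(i·5π/3)
= cos(5π/3) + i sin(5π/3)
= 1/2 - (sqrt(3)/2)i


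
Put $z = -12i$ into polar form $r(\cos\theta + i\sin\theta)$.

r = |z| = sqrt(a^2 + b^2) = sqrt((0)^2 + (-12)^2) = sqrt(0 + 144) = sqrt(144) = 12
a = 0 and b < 0, so z lies on the negative imaginary axis: θ = 270°
z = 12(cos 270° + i sin 270°)


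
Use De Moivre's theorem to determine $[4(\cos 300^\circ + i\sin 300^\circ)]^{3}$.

By De Moivre: z^n = r^n(cos(nθ) + i sin(nθ))
= 4^3(cos(3*300°) + i sin(3*300°))
= 64(cos 180° + i sin 180°)
= -64


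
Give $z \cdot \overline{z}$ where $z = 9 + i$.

z * conjugate(z) = |z|^2 = a^2 + b^2
= 9^2 + 1^2 = 82


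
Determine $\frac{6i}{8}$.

Divisor is real, so divide each part by 8:
= 0 + (3/4)i


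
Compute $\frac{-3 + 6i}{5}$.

Divisor is real, so divide each part by 5:
= -3/5 + (6/5)i


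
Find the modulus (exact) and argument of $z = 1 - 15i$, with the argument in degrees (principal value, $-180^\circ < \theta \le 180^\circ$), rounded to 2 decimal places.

|z| = sqrt(1^2 + (-15)^2) = sqrt(226)
arg(z) = arctan(b/a) = arctan(-15/1) (quadrant-adjusted) = -86.19°


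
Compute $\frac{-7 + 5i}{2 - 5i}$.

Multiply numerator and denominator by conjugate (2 + 5i):
= (-7 + 5i)(2 + 5i) / (2^2 + (-5)^2)
= (-39 - 25i) / 29
= -39/29 - (25/29)i


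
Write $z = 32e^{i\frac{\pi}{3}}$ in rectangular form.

a = r cos θ = 32 * 1/2 = 16
b = r sin θ = 32 * sqrt(3)/2 = 16*sqrt(3)
z = 16 + 16*sqrt(3)i


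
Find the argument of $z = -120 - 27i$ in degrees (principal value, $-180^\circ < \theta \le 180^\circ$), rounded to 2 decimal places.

θ = arctan(b/a) = arctan(-27/-120) (quadrant-adjusted) = -167.32°


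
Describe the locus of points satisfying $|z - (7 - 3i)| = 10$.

|z - z0| = r describes a circle centered at z0 with radius r
Here z0 = 7 - 3i and r = 10
Locus: Circle centered at (7, -3) with radius 10


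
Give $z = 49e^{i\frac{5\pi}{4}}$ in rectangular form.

a = r cos θ = 49 * -sqrt(2)/2 = -49*sqrt(2)/2
b = r sin θ = 49 * -sqrt(2)/2 = -49*sqrt(2)/2
z = -49*sqrt(2)/2 - (49*sqrt(2)/2)i


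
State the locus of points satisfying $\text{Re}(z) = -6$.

Re(z) = x where z = x + yi; the equation x = -6 is satisfied by all points with that x-coordinate
Locus: Vertical line x = -6


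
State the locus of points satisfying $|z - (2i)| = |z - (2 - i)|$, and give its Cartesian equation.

|z - z1| = |z - z2| means z is equidistant from z1 and z2,
i.e. the perpendicular bisector of the segment from (0, 2) to (2, -1) (midpoint (1, 1/2)).
With z = x + yi, square both sides:
(x - 0)^2 + (y - 2)^2 = (x - 2)^2 + (y - (-1))^2
The x^2 and y^2 terms cancel: 4x + (-6)y = 5 - 4 = 1
Simplify: 4x - 6y = 1
Locus: Perpendicular bisector of the segment from (0, 2) to (2, -1): the line 4x - 6y = 1


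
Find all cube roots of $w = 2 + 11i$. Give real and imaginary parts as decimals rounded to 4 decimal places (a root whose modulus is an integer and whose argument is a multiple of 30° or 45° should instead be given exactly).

|w| = sqrt(125) ≈ 11.180340, arg(w) ≈ 79.695154°
Root modulus = sqrt(125)^(1/3) ≈ 2.236068
Root arguments: θ_k = (arg(w) + 360°k)/3 for k = 0, 1, ..., 2
Compute each root as (root modulus)(cos θ_k + i sin θ_k) using full-precision intermediates, then round to 4 decimal places.
Roots: 2.0000 + 1.0000i, -1.8660 + 1.2321i, -0.1340 - 2.2321i


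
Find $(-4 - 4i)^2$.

(a + bi)^2 = a^2 - b^2 + 2abi
= (-4)^2 - (-4)^2 + 2*(-4)*(-4)i
= 32i


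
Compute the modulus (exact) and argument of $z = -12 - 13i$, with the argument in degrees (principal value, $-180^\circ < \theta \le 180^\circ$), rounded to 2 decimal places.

|z| = sqrt((-12)^2 + (-13)^2) = sqrt(313)
arg(z) = arctan(b/a) = arctan(-13/-12) (quadrant-adjusted) = -132.71°


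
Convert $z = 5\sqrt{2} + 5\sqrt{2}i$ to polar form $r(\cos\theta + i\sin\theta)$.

r = |z| = sqrt(a^2 + b^2) = sqrt((5*sqrt(2))^2 + (5*sqrt(2))^2) = sqrt(50 + 50) = sqrt(100) = 10
θ = arctan(b/a) = arctan(7.0711/7.0711) (quadrant-adjusted) = 45°
z = 10(cos 45° + i sin 45°)


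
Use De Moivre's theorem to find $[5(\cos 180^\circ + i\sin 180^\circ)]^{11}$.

By De Moivre: z^n = r^n(cos(nθ) + i sin(nθ))
= 5^11(cos(11*180°) + i sin(11*180°))
= 48828125(cos 180° + i sin 180°)
= -48828125


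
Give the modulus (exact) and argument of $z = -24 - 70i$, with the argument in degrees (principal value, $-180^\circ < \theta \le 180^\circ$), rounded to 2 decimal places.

|z| = sqrt((-24)^2 + (-70)^2) = 74
arg(z) = arctan(b/a) = arctan(-70/-24) (quadrant-adjusted) = -108.92°


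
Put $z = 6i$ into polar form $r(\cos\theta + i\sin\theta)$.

r = |z| = sqrt(a^2 + b^2) = sqrt((0)^2 + (6)^2) = sqrt(0 + 36) = sqrt(36) = 6
a = 0 and b > 0, so z lies on the positive imaginary axis: θ = 90°
z = 6(cos 90° + i sin 90°)


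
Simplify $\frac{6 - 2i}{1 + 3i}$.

Multiply numerator and denominator by conjugate (1 - 3i):
= (6 - 2i)(1 - 3i) / (1^2 + 3^2)
= (-20i) / 10
= -2i


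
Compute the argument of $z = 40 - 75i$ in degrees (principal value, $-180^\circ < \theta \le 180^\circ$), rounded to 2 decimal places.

θ = arctan(b/a) = arctan(-75/40) (quadrant-adjusted) = -61.93°


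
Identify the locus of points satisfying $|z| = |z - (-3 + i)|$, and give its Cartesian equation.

|z - z1| = |z - z2| means z is equidistant from z1 and z2,
i.e. the perpendicular bisector of the segment from (0, 0) to (-3, 1) (midpoint (-3/2, 1/2)).
With z = x + yi, square both sides:
(x - 0)^2 + (y - 0)^2 = (x - (-3))^2 + (y - 1)^2
The x^2 and y^2 terms cancel: -6x + 2y = 10 - 0 = 10
Simplify: 3x - y = -5
Locus: Perpendicular bisector of the segment from (0, 0) to (-3, 1): the line 3x - y = -5


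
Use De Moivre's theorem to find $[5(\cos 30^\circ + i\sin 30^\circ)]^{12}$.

By De Moivre: z^n = r^n(cos(nθ) + i sin(nθ))
= 5^12(cos(12*30°) + i sin(12*30°))
= 244140625(cos 0° + i sin 0°)
= 244140625


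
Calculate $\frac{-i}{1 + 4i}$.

Multiply numerator and denominator by conjugate (1 - 4i):
= (-i)(1 - 4i) / (1^2 + 4^2)
= (-4 - i) / 17
= -4/17 - (1/17)i


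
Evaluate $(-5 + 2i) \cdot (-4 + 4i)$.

(a1*a2 - b1*b2) + (a1*b2 + b1*a2)i
= (20 - 8) + (-20 + (-8))i
= 12 - 28i


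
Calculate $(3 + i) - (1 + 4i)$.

(3 - 1) + (1 - 4)i = 2 - 3i


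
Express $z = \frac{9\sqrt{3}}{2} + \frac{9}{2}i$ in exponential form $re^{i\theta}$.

r = |z| = sqrt((9*sqrt(3)/2)^2 + (9/2)^2) = sqrt(243/4 + 81/4) = sqrt(81) = 9
θ = arctan(b/a) = arctan(4.5/7.7942) (quadrant-adjusted) = 30° = π/6
z = 9e^(i*π/6)


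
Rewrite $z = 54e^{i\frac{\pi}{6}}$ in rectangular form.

a = r cos θ = 54 * sqrt(3)/2 = 27*sqrt(3)
b = r sin θ = 54 * 1/2 = 27
z = 27*sqrt(3) + 27i


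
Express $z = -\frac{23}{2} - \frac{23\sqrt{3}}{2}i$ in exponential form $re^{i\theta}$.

r = |z| = sqrt((-23/2)^2 + (-23*sqrt(3)/2)^2) = sqrt(529/4 + 1587/4) = sqrt(529) = 23
θ = arctan(b/a) = arctan(-19.9186/-11.5) (quadrant-adjusted) = -120° = -2π/3
z = 23e^(-i*2π/3)


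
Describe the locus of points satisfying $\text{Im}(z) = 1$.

Im(z) = y where z = x + yi; the equation y = 1 is satisfied by all points with that y-coordinate
Locus: Horizontal line y = 1


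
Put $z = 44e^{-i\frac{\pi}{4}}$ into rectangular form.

a = r cos θ = 44 * sqrt(2)/2 = 22*sqrt(2)
b = r sin θ = 44 * -sqrt(2)/2 = -22*sqrt(2)
z = 22*sqrt(2) - 22*sqrt(2)i


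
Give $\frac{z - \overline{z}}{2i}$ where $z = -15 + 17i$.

z - conjugate(z) = 2bi
(z - conjugate(z))/(2i) = 2bi/(2i) = b = 17


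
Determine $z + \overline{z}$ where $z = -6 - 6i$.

z + conjugate(z) = (a + bi) + (a - bi) = 2a
= 2 * (-6) = -12


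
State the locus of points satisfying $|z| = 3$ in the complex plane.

|z| = 3 means sqrt(x^2 + y^2) = 3
This is a circle of radius 3 centered at the origin


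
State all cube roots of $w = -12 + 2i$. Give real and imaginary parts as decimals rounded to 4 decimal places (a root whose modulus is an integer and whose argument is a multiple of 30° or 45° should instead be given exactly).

|w| = sqrt(148) ≈ 12.165525, arg(w) ≈ 170.537678°
Root modulus = sqrt(148)^(1/3) ≈ 2.299907
Root arguments: θ_k = (arg(w) + 360°k)/3 for k = 0, 1, ..., 2
Compute each root as (root modulus)(cos θ_k + i sin θ_k) using full-precision intermediates, then round to 4 decimal places.
Roots: 1.2578 + 1.9255i, -2.2964 + 0.1265i, 1.0386 - 2.0520i


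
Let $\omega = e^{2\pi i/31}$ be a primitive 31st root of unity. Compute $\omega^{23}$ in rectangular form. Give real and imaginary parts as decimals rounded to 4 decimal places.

ω^23 = e^(2πi·23/31) = e^(i·46π/31)
= cos(46π/31) + i sin(46π/31)
= -0.0506 - 0.9987i


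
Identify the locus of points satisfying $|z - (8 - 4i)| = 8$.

|z - z0| = r describes a circle centered at z0 with radius r
Here z0 = 8 - 4i and r = 8
Locus: Circle centered at (8, -4) with radius 8


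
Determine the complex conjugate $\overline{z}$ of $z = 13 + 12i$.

If z = a + bi, then conjugate(z) = a - bi
conjugate(13 + 12i) = 13 - 12i


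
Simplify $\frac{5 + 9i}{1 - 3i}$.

Multiply numerator and denominator by conjugate (1 + 3i):
= (5 + 9i)(1 + 3i) / (1^2 + (-3)^2)
= (-22 + 24i) / 10
Divide through by 2: (-11 + 12i) / 5
= -11/5 + (12/5)i


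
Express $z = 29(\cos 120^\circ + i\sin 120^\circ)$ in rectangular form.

a = r cos θ = 29 * -1/2 = -29/2
b = r sin θ = 29 * sqrt(3)/2 = 29*sqrt(3)/2
z = -29/2 + (29*sqrt(3)/2)i


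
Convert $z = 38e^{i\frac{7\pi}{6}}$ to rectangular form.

a = r cos θ = 38 * -sqrt(3)/2 = -19*sqrt(3)
b = r sin θ = 38 * -1/2 = -19
z = -19*sqrt(3) - 19i


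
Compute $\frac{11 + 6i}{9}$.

Divisor is real, so divide each part by 9:
= 11/9 + (2/3)i


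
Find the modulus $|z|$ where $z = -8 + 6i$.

|z| = sqrt(a^2 + b^2) = sqrt((-8)^2 + 6^2) = sqrt(100) = 10


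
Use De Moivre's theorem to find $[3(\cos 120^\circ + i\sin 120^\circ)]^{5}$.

By De Moivre: z^n = r^n(cos(nθ) + i sin(nθ))
= 3^5(cos(5*120°) + i sin(5*120°))
= 243(cos 240° + i sin 240°)
= -243/2 - (243*sqrt(3)/2)i


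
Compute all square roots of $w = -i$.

|w| = 1, arg(w) = 270°
Root modulus = 1^(1/2) = 1
Root arguments: θ_k = (270° + 360°k)/2 for k = 0, 1, ..., 1
Roots: -sqrt(2)/2 + (sqrt(2)/2)i, sqrt(2)/2 - (sqrt(2)/2)i


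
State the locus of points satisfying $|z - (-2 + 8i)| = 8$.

|z - z0| = r describes a circle centered at z0 with radius r
Here z0 = -2 + 8i and r = 8
Locus: Circle centered at (-2, 8) with radius 8


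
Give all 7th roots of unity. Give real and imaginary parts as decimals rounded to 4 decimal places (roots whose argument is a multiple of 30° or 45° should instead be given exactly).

ω_k = e^(2πik/7) = cos(2πk/7) + i sin(2πk/7) for k = 0, 1, ..., 6
Roots: 1, 0.6235 + 0.7818i, -0.2225 + 0.9749i, -0.9010 + 0.4339i, -0.9010 - 0.4339i, -0.2225 - 0.9749i, 0.6235 - 0.7818i


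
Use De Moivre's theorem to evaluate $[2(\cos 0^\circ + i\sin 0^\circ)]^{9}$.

By De Moivre: z^n = r^n(cos(nθ) + i sin(nθ))
= 2^9(cos(9*0°) + i sin(9*0°))
= 512(cos 0° + i sin 0°)
= 512


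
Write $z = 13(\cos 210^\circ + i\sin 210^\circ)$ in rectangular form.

a = r cos θ = 13 * -sqrt(3)/2 = -13*sqrt(3)/2
b = r sin θ = 13 * -1/2 = -13/2
z = -13*sqrt(3)/2 - (13/2)i


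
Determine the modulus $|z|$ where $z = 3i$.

|z| = sqrt(a^2 + b^2) = sqrt(0^2 + 3^2) = sqrt(9) = 3


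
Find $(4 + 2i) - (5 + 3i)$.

(4 - 5) + (2 - 3)i = -1 - i


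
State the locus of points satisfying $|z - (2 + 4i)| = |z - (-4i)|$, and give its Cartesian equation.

|z - z1| = |z - z2| means z is equidistant from z1 and z2,
i.e. the perpendicular bisector of the segment from (2, 4) to (0, -4) (midpoint (1, 0)).
With z = x + yi, square both sides:
(x - 2)^2 + (y - 4)^2 = (x - 0)^2 + (y - (-4))^2
The x^2 and y^2 terms cancel: -4x + (-16)y = 16 - 20 = -4
Simplify: x + 4y = 1
Locus: Perpendicular bisector of the segment from (2, 4) to (0, -4): the line x + 4y = 1


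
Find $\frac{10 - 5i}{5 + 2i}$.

Multiply numerator and denominator by conjugate (5 - 2i):
= (10 - 5i)(5 - 2i) / (5^2 + 2^2)
= (40 - 45i) / 29
= 40/29 - (45/29)i


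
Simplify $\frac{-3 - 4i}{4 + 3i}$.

Multiply numerator and denominator by conjugate (4 - 3i):
= (-3 - 4i)(4 - 3i) / (4^2 + 3^2)
= (-24 - 7i) / 25
= -24/25 - (7/25)i


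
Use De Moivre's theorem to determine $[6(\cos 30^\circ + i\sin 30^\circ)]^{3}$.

By De Moivre: z^n = r^n(cos(nθ) + i sin(nθ))
= 6^3(cos(3*30°) + i sin(3*30°))
= 216(cos 90° + i sin 90°)
= 216i


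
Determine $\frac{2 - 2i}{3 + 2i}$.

Multiply numerator and denominator by conjugate (3 - 2i):
= (2 - 2i)(3 - 2i) / (3^2 + 2^2)
= (2 - 10i) / 13
= 2/13 - (10/13)i


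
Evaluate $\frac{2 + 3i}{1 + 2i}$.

Multiply numerator and denominator by conjugate (1 - 2i):
= (2 + 3i)(1 - 2i) / (1^2 + 2^2)
= (8 - i) / 5
= 8/5 - (1/5)i


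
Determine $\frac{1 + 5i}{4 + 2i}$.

Multiply numerator and denominator by conjugate (4 - 2i):
= (1 + 5i)(4 - 2i) / (4^2 + 2^2)
= (14 + 18i) / 20
Divide through by 2: (7 + 9i) / 10
= 7/10 + (9/10)i


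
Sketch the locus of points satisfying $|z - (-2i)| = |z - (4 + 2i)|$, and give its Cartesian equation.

|z - z1| = |z - z2| means z is equidistant from z1 and z2,
i.e. the perpendicular bisector of the segment from (0, -2) to (4, 2) (midpoint (2, 0)).
With z = x + yi, square both sides:
(x - 0)^2 + (y - (-2))^2 = (x - 4)^2 + (y - 2)^2
The x^2 and y^2 terms cancel: 8x + 8y = 20 - 4 = 16
Simplify: x + y = 2
Locus: Perpendicular bisector of the segment from (0, -2) to (4, 2): the line x + y = 2


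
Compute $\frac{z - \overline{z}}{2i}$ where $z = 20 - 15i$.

z - conjugate(z) = 2bi
(z - conjugate(z))/(2i) = 2bi/(2i) = b = -15


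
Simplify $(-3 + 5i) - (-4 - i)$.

(-3 - (-4)) + (5 - (-1))i = 1 + 6i


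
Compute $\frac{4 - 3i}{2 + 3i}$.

Multiply numerator and denominator by conjugate (2 - 3i):
= (4 - 3i)(2 - 3i) / (2^2 + 3^2)
= (-1 - 18i) / 13
= -1/13 - (18/13)i


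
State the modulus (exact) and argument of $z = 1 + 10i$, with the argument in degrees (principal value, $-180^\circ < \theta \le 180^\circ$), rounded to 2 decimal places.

|z| = sqrt(1^2 + 10^2) = sqrt(101)
arg(z) = arctan(b/a) = arctan(10/1) (quadrant-adjusted) = 84.29°


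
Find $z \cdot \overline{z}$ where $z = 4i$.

z * conjugate(z) = |z|^2 = a^2 + b^2
= 0^2 + 4^2 = 16


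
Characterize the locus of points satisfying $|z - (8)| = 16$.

|z - z0| = r describes a circle centered at z0 with radius r
Here z0 = 8 and r = 16
Locus: Circle centered at (8, 0) with radius 16


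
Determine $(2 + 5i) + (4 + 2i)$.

(2 + 4) + (5 + 2)i = 6 + 7i


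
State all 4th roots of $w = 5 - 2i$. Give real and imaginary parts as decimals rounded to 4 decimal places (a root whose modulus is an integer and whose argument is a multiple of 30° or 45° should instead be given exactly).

|w| = sqrt(29) ≈ 5.385165, arg(w) ≈ 338.198591°
Root modulus = sqrt(29)^(1/4) ≈ 1.523350
Root arguments: θ_k = (arg(w) + 360°k)/4 for k = 0, 1, ..., 3
Compute each root as (root modulus)(cos θ_k + i sin θ_k) using full-precision intermediates, then round to 4 decimal places.
Roots: 0.1447 + 1.5165i, -1.5165 + 0.1447i, -0.1447 - 1.5165i, 1.5165 - 0.1447i


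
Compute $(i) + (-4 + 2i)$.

(0 + (-4)) + (1 + 2)i = -4 + 3i


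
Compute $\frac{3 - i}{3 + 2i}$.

Multiply numerator and denominator by conjugate (3 - 2i):
= (3 - i)(3 - 2i) / (3^2 + 2^2)
= (7 - 9i) / 13
= 7/13 - (9/13)i


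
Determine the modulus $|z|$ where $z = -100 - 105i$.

|z| = sqrt(a^2 + b^2) = sqrt((-100)^2 + (-105)^2) = sqrt(21025) = 145


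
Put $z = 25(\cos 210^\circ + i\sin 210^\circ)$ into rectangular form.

a = r cos θ = 25 * -sqrt(3)/2 = -25*sqrt(3)/2
b = r sin θ = 25 * -1/2 = -25/2
z = -25*sqrt(3)/2 - (25/2)i


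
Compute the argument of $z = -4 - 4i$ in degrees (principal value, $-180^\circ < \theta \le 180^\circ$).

θ = arctan(b/a) = arctan(-4/-4) (quadrant-adjusted) = -135°


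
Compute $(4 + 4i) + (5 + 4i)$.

(4 + 5) + (4 + 4)i = 9 + 8i


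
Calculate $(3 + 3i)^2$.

(a + bi)^2 = a^2 - b^2 + 2abi
= 3^2 - 3^2 + 2*3*3i
= 18i


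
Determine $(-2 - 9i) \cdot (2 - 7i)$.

(a1*a2 - b1*b2) + (a1*b2 + b1*a2)i
= (-4 - 63) + (14 + (-18))i
= -67 - 4i


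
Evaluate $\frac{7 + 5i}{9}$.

Divisor is real, so divide each part by 9:
= 7/9 + (5/9)i


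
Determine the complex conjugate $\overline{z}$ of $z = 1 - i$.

If z = a + bi, then conjugate(z) = a - bi
conjugate(1 - i) = 1 + i


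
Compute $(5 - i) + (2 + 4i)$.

(5 + 2) + (-1 + 4)i = 7 + 3i


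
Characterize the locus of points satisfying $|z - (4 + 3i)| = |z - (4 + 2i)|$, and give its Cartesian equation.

|z - z1| = |z - z2| means z is equidistant from z1 and z2,
i.e. the perpendicular bisector of the segment from (4, 3) to (4, 2) (midpoint (4, 5/2)).
With z = x + yi, square both sides:
(x - 4)^2 + (y - 3)^2 = (x - 4)^2 + (y - 2)^2
The x^2 and y^2 terms cancel: 0x + (-2)y = 20 - 25 = -5
Simplify: y = 5/2
Locus: Perpendicular bisector of the segment from (4, 3) to (4, 2): the line y = 5/2


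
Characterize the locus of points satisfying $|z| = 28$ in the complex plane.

|z| = 28 means sqrt(x^2 + y^2) = 28
This is a circle of radius 28 centered at the origin


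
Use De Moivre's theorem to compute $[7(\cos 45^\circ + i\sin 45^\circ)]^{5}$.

By De Moivre: z^n = r^n(cos(nθ) + i sin(nθ))
= 7^5(cos(5*45°) + i sin(5*45°))
= 16807(cos 225° + i sin 225°)
= -16807*sqrt(2)/2 - (16807*sqrt(2)/2)i


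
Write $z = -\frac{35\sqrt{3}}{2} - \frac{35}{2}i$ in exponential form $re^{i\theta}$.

r = |z| = sqrt((-35*sqrt(3)/2)^2 + (-35/2)^2) = sqrt(3675/4 + 1225/4) = sqrt(1225) = 35
θ = arctan(b/a) = arctan(-17.5/-30.3109) (quadrant-adjusted) = 210° = 7π/6
z = 35e^(i*7π/6)


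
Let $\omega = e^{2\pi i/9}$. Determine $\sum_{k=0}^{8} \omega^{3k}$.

Let ζ = ω^3 = e^(2πi·3/9). Since 9 ∤ 3, ζ ≠ 1.
Sum = Σ_{k=0}^{8} ζ^k = (ζ^9 - 1)/(ζ - 1) = (ω^{3·9} - 1)/(ζ - 1) = (1 - 1)/(ζ - 1) = 0


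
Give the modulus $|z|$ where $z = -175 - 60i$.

|z| = sqrt(a^2 + b^2) = sqrt((-175)^2 + (-60)^2) = sqrt(34225) = 185


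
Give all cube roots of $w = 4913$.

|w| = 4913, arg(w) = 0°
Root modulus = 4913^(1/3) = 17
Root arguments: θ_k = (0° + 360°k)/3 for k = 0, 1, ..., 2
Roots: 17, -17/2 + (17*sqrt(3)/2)i, -17/2 - (17*sqrt(3)/2)i


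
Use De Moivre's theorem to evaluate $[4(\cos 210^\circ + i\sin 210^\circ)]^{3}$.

By De Moivre: z^n = r^n(cos(nθ) + i sin(nθ))
= 4^3(cos(3*210°) + i sin(3*210°))
= 64(cos 270° + i sin 270°)
= -64i


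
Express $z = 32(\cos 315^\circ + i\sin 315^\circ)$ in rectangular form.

a = r cos θ = 32 * sqrt(2)/2 = 16*sqrt(2)
b = r sin θ = 32 * -sqrt(2)/2 = -16*sqrt(2)
z = 16*sqrt(2) - 16*sqrt(2)i


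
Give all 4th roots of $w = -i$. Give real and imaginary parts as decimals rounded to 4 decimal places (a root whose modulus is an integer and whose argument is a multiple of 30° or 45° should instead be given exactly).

|w| = 1, arg(w) = 270°
Root modulus = 1^(1/4) = 1
Root arguments: θ_k = (270° + 360°k)/4 for k = 0, 1, ..., 3
Compute each root as (root modulus)(cos θ_k + i sin θ_k) using full-precision intermediates, then round to 4 decimal places.
Roots: 0.3827 + 0.9239i, -0.9239 + 0.3827i, -0.3827 - 0.9239i, 0.9239 - 0.3827i


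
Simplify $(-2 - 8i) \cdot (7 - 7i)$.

(a1*a2 - b1*b2) + (a1*b2 + b1*a2)i
= (-14 - 56) + (14 + (-56))i
= -70 - 42i


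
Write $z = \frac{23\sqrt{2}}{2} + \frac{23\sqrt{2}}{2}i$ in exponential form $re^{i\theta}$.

r = |z| = sqrt((23*sqrt(2)/2)^2 + (23*sqrt(2)/2)^2) = sqrt(529/2 + 529/2) = sqrt(529) = 23
θ = arctan(b/a) = arctan(16.2635/16.2635) (quadrant-adjusted) = 45° = π/4
z = 23e^(i*π/4)


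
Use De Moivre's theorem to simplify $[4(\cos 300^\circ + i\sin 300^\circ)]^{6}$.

By De Moivre: z^n = r^n(cos(nθ) + i sin(nθ))
= 4^6(cos(6*300°) + i sin(6*300°))
= 4096(cos 0° + i sin 0°)
= 4096


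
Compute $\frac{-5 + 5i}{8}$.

Divisor is real, so divide each part by 8:
= -5/8 + (5/8)i


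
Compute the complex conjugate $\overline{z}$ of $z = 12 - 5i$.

If z = a + bi, then conjugate(z) = a - bi
conjugate(12 - 5i) = 12 + 5i


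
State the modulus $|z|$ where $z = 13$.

|z| = sqrt(a^2 + b^2) = sqrt(13^2 + 0^2) = sqrt(169) = 13


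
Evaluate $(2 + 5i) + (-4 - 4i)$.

(2 + (-4)) + (5 + (-4))i = -2 + i


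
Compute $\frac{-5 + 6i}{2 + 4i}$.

Multiply numerator and denominator by conjugate (2 - 4i):
= (-5 + 6i)(2 - 4i) / (2^2 + 4^2)
= (14 + 32i) / 20
Divide through by 2: (7 + 16i) / 10
= 7/10 + (8/5)i


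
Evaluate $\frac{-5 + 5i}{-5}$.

Divisor is real, so divide each part by -5:
= 1 - i


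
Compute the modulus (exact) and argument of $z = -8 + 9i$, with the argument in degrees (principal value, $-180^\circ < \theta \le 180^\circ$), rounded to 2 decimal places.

|z| = sqrt((-8)^2 + 9^2) = sqrt(145)
arg(z) = arctan(b/a) = arctan(9/-8) (quadrant-adjusted) = 131.63°


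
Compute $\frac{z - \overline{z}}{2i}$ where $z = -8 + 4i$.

z - conjugate(z) = 2bi
(z - conjugate(z))/(2i) = 2bi/(2i) = b = 4


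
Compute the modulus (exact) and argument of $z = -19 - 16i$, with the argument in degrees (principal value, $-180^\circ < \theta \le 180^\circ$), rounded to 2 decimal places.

|z| = sqrt((-19)^2 + (-16)^2) = sqrt(617)
arg(z) = arctan(b/a) = arctan(-16/-19) (quadrant-adjusted) = -139.90°


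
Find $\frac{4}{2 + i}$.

Multiply numerator and denominator by conjugate (2 - i):
= (4)(2 - i) / (2^2 + 1^2)
= (8 - 4i) / 5
= 8/5 - (4/5)i


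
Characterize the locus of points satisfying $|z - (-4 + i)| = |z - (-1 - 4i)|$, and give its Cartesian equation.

|z - z1| = |z - z2| means z is equidistant from z1 and z2,
i.e. the perpendicular bisector of the segment from (-4, 1) to (-1, -4) (midpoint (-5/2, -3/2)).
With z = x + yi, square both sides:
(x - (-4))^2 + (y - 1)^2 = (x - (-1))^2 + (y - (-4))^2
The x^2 and y^2 terms cancel: 6x + (-10)y = 17 - 17 = 0
Simplify: 3x - 5y = 0
Locus: Perpendicular bisector of the segment from (-4, 1) to (-1, -4): the line 3x - 5y = 0


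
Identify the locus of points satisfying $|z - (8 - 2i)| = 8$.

|z - z0| = r describes a circle centered at z0 with radius r
Here z0 = 8 - 2i and r = 8
Locus: Circle centered at (8, -2) with radius 8
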